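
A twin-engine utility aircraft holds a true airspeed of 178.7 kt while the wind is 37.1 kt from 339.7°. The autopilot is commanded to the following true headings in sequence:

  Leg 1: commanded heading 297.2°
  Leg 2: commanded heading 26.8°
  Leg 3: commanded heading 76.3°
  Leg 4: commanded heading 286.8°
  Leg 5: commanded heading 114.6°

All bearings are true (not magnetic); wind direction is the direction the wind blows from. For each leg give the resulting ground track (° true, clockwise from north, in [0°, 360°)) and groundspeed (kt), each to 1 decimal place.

Leg 1: track=287.8°, groundspeed=153.4 kt
Leg 2: track=36.8°, groundspeed=155.8 kt
Leg 3: track=87.7°, groundspeed=186.6 kt
Leg 4: track=276.1°, groundspeed=159.1 kt
Leg 5: track=121.9°, groundspeed=206.6 kt

Leg 1: heading 297.2°; drift -9.4° → track 287.8°, groundspeed 153.4 kt
Leg 2: heading 26.8°; drift +10.0° → track 36.8°, groundspeed 155.8 kt
Leg 3: heading 76.3°; drift +11.4° → track 87.7°, groundspeed 186.6 kt
Leg 4: heading 286.8°; drift -10.7° → track 276.1°, groundspeed 159.1 kt
Leg 5: heading 114.6°; drift +7.3° → track 121.9°, groundspeed 206.6 kt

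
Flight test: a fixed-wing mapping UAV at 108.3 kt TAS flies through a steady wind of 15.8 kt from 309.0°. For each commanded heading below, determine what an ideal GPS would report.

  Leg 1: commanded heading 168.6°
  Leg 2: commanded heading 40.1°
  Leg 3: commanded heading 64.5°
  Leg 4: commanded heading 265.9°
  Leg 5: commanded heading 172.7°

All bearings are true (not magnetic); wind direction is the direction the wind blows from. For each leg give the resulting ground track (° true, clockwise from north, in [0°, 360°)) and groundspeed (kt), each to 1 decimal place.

Leg 1: track=163.8°, groundspeed=120.9 kt
Leg 2: track=48.4°, groundspeed=109.7 kt
Leg 3: track=71.6°, groundspeed=116.0 kt
Leg 4: track=259.5°, groundspeed=97.4 kt
Leg 5: track=167.5°, groundspeed=120.2 kt

Leg 1: heading 168.6°; drift -4.8° → track 163.8°, groundspeed 120.9 kt
Leg 2: heading 40.1°; drift +8.3° → track 48.4°, groundspeed 109.7 kt
Leg 3: heading 64.5°; drift +7.1° → track 71.6°, groundspeed 116.0 kt
Leg 4: heading 265.9°; drift -6.4° → track 259.5°, groundspeed 97.4 kt
Leg 5: heading 172.7°; drift -5.2° → track 167.5°, groundspeed 120.2 kt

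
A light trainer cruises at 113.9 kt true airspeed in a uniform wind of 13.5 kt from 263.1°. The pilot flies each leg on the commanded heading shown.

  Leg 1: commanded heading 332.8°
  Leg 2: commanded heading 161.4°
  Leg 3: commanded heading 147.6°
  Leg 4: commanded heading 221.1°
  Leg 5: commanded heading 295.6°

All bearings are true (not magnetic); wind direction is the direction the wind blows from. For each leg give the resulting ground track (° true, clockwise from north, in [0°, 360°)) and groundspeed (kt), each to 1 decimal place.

Leg 1: heading 332.8°; drift +6.6° → track 339.4°, groundspeed 109.9 kt
Leg 2: heading 161.4°; drift -6.5° → track 154.9°, groundspeed 117.4 kt
Leg 3: heading 147.6°; drift -5.8° → track 141.8°, groundspeed 120.3 kt
Leg 4: heading 221.1°; drift -5.0° → track 216.1°, groundspeed 104.3 kt
Leg 5: heading 295.6°; drift +4.0° → track 299.6°, groundspeed 102.8 kt

Leg 1: track=339.4°, groundspeed=109.9 kt
Leg 2: track=154.9°, groundspeed=117.4 kt
Leg 3: track=141.8°, groundspeed=120.3 kt
Leg 4: track=216.1°, groundspeed=104.3 kt
Leg 5: track=299.6°, groundspeed=102.8 kt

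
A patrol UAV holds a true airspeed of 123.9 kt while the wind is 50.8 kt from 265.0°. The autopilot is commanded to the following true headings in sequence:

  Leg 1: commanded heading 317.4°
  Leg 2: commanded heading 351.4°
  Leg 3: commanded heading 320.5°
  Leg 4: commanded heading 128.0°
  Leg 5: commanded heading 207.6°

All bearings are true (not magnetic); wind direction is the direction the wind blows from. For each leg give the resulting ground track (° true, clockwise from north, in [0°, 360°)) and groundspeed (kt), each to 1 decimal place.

Leg 1: track=340.8°, groundspeed=101.2 kt
Leg 2: track=14.2°, groundspeed=130.9 kt
Leg 3: track=344.3°, groundspeed=103.9 kt
Leg 4: track=115.9°, groundspeed=164.7 kt
Leg 5: track=183.7°, groundspeed=105.6 kt

Leg 1: heading 317.4°; drift +23.4° → track 340.8°, groundspeed 101.2 kt
Leg 2: heading 351.4°; drift +22.8° → track 14.2°, groundspeed 130.9 kt
Leg 3: heading 320.5°; drift +23.8° → track 344.3°, groundspeed 103.9 kt
Leg 4: heading 128.0°; drift -12.1° → track 115.9°, groundspeed 164.7 kt
Leg 5: heading 207.6°; drift -23.9° → track 183.7°, groundspeed 105.6 kt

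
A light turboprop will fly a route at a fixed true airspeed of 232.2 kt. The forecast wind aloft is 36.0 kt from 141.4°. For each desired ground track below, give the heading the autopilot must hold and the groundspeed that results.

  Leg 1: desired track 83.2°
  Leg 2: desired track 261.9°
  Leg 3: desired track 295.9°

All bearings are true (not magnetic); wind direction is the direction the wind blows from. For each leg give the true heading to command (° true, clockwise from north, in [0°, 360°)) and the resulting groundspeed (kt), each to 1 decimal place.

Leg 1: desired track 83.2°; wind correction +7.6° → command heading 90.8°, groundspeed 211.2 kt
Leg 2: desired track 261.9°; wind correction -7.7° → command heading 254.2°, groundspeed 248.4 kt
Leg 3: desired track 295.9°; wind correction -3.8° → command heading 292.1°, groundspeed 264.2 kt

Leg 1: heading=90.8°, groundspeed=211.2 kt
Leg 2: heading=254.2°, groundspeed=248.4 kt
Leg 3: heading=292.1°, groundspeed=264.2 kt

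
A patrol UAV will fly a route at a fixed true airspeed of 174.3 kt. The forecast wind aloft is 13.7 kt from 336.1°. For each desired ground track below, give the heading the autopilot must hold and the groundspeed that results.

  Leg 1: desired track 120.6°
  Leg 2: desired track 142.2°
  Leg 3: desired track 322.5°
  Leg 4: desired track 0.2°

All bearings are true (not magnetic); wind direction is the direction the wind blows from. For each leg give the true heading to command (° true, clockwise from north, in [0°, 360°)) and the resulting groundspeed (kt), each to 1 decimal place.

Leg 1: heading=118.0°, groundspeed=185.3 kt
Leg 2: heading=141.1°, groundspeed=187.6 kt
Leg 3: heading=323.6°, groundspeed=161.0 kt
Leg 4: heading=358.4°, groundspeed=161.7 kt

Leg 1: desired track 120.6°; wind correction -2.6° → command heading 118.0°, groundspeed 185.3 kt
Leg 2: desired track 142.2°; wind correction -1.1° → command heading 141.1°, groundspeed 187.6 kt
Leg 3: desired track 322.5°; wind correction +1.1° → command heading 323.6°, groundspeed 161.0 kt
Leg 4: desired track 0.2°; wind correction -1.8° → command heading 358.4°, groundspeed 161.7 kt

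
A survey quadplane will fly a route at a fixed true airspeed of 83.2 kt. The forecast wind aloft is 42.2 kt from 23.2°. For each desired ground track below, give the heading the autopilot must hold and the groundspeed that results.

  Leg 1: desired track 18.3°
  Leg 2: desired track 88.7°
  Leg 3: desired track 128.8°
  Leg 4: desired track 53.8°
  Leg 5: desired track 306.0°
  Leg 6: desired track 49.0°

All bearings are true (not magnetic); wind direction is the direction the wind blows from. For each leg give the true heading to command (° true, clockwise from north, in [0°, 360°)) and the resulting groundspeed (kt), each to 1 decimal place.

Leg 1: desired track 18.3°; wind correction +2.5° → command heading 20.8°, groundspeed 41.1 kt
Leg 2: desired track 88.7°; wind correction -27.5° → command heading 61.2°, groundspeed 56.3 kt
Leg 3: desired track 128.8°; wind correction -29.2° → command heading 99.6°, groundspeed 83.9 kt
Leg 4: desired track 53.8°; wind correction -15.0° → command heading 38.8°, groundspeed 44.1 kt
Leg 5: desired track 306.0°; wind correction +29.6° → command heading 335.6°, groundspeed 63.0 kt
Leg 6: desired track 49.0°; wind correction -12.8° → command heading 36.2°, groundspeed 43.2 kt

Leg 1: heading=20.8°, groundspeed=41.1 kt
Leg 2: heading=61.2°, groundspeed=56.3 kt
Leg 3: heading=99.6°, groundspeed=83.9 kt
Leg 4: heading=38.8°, groundspeed=44.1 kt
Leg 5: heading=335.6°, groundspeed=63.0 kt
Leg 6: heading=36.2°, groundspeed=43.2 kt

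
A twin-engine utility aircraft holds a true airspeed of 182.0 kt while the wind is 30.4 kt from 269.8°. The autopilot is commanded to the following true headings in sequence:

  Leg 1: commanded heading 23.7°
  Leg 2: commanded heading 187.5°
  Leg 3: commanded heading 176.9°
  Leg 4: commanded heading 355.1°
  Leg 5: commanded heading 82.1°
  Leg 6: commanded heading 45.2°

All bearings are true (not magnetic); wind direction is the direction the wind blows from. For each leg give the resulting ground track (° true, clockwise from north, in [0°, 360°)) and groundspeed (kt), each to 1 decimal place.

Leg 1: track=31.8°, groundspeed=196.3 kt
Leg 2: track=177.9°, groundspeed=180.5 kt
Leg 3: track=167.5°, groundspeed=186.0 kt
Leg 4: track=4.7°, groundspeed=182.0 kt
Leg 5: track=83.2°, groundspeed=212.2 kt
Leg 6: track=51.2°, groundspeed=204.8 kt

Leg 1: heading 23.7°; drift +8.1° → track 31.8°, groundspeed 196.3 kt
Leg 2: heading 187.5°; drift -9.6° → track 177.9°, groundspeed 180.5 kt
Leg 3: heading 176.9°; drift -9.4° → track 167.5°, groundspeed 186.0 kt
Leg 4: heading 355.1°; drift +9.6° → track 4.7°, groundspeed 182.0 kt
Leg 5: heading 82.1°; drift +1.1° → track 83.2°, groundspeed 212.2 kt
Leg 6: heading 45.2°; drift +6.0° → track 51.2°, groundspeed 204.8 kt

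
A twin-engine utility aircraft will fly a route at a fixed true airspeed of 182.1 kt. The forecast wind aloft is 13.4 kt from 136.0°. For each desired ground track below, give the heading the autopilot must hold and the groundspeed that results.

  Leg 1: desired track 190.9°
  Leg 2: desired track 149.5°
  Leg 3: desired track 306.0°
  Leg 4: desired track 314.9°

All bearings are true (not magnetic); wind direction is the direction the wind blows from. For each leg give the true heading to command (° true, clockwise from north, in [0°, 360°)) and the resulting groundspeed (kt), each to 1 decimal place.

Leg 1: heading=187.4°, groundspeed=174.1 kt
Leg 2: heading=148.5°, groundspeed=169.0 kt
Leg 3: heading=305.3°, groundspeed=195.3 kt
Leg 4: heading=314.8°, groundspeed=195.5 kt

Leg 1: desired track 190.9°; wind correction -3.5° → command heading 187.4°, groundspeed 174.1 kt
Leg 2: desired track 149.5°; wind correction -1.0° → command heading 148.5°, groundspeed 169.0 kt
Leg 3: desired track 306.0°; wind correction -0.7° → command heading 305.3°, groundspeed 195.3 kt
Leg 4: desired track 314.9°; wind correction -0.1° → command heading 314.8°, groundspeed 195.5 kt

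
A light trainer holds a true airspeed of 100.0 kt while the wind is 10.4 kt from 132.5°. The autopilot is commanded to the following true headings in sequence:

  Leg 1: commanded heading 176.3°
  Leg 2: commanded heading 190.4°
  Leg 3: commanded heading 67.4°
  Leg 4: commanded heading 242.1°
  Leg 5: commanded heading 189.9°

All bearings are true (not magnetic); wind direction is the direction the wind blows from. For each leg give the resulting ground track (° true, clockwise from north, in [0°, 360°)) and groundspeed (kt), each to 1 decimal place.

Leg 1: heading 176.3°; drift +4.5° → track 180.8°, groundspeed 92.8 kt
Leg 2: heading 190.4°; drift +5.3° → track 195.7°, groundspeed 94.9 kt
Leg 3: heading 67.4°; drift -5.6° → track 61.8°, groundspeed 96.1 kt
Leg 4: heading 242.1°; drift +5.4° → track 247.5°, groundspeed 104.0 kt
Leg 5: heading 189.9°; drift +5.3° → track 195.2°, groundspeed 94.8 kt

Leg 1: track=180.8°, groundspeed=92.8 kt
Leg 2: track=195.7°, groundspeed=94.9 kt
Leg 3: track=61.8°, groundspeed=96.1 kt
Leg 4: track=247.5°, groundspeed=104.0 kt
Leg 5: track=195.2°, groundspeed=94.8 kt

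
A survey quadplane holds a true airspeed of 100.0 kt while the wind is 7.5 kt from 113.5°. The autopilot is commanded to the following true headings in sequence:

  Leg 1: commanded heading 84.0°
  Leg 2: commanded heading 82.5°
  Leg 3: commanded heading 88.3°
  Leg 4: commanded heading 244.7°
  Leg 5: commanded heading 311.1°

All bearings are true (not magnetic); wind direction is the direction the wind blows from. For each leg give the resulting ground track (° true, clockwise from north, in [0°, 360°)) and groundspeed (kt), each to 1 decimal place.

Leg 1: heading 84.0°; drift -2.3° → track 81.7°, groundspeed 93.5 kt
Leg 2: heading 82.5°; drift -2.4° → track 80.1°, groundspeed 93.7 kt
Leg 3: heading 88.3°; drift -2.0° → track 86.3°, groundspeed 93.3 kt
Leg 4: heading 244.7°; drift +3.1° → track 247.8°, groundspeed 105.1 kt
Leg 5: heading 311.1°; drift -1.2° → track 309.9°, groundspeed 107.2 kt

Leg 1: track=81.7°, groundspeed=93.5 kt
Leg 2: track=80.1°, groundspeed=93.7 kt
Leg 3: track=86.3°, groundspeed=93.3 kt
Leg 4: track=247.8°, groundspeed=105.1 kt
Leg 5: track=309.9°, groundspeed=107.2 kt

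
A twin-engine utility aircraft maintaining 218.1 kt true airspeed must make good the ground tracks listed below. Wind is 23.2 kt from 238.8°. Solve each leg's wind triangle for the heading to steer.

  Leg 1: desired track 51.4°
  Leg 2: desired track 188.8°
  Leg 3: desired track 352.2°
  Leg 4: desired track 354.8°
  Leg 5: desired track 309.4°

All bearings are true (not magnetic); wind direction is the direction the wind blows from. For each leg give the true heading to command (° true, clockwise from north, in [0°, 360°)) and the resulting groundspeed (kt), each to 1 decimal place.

Leg 1: desired track 51.4°; wind correction -0.8° → command heading 50.6°, groundspeed 241.1 kt
Leg 2: desired track 188.8°; wind correction +4.7° → command heading 193.5°, groundspeed 202.5 kt
Leg 3: desired track 352.2°; wind correction -5.6° → command heading 346.6°, groundspeed 226.3 kt
Leg 4: desired track 354.8°; wind correction -5.5° → command heading 349.3°, groundspeed 227.3 kt
Leg 5: desired track 309.4°; wind correction -5.8° → command heading 303.6°, groundspeed 209.3 kt

Leg 1: heading=50.6°, groundspeed=241.1 kt
Leg 2: heading=193.5°, groundspeed=202.5 kt
Leg 3: heading=346.6°, groundspeed=226.3 kt
Leg 4: heading=349.3°, groundspeed=227.3 kt
Leg 5: heading=303.6°, groundspeed=209.3 kt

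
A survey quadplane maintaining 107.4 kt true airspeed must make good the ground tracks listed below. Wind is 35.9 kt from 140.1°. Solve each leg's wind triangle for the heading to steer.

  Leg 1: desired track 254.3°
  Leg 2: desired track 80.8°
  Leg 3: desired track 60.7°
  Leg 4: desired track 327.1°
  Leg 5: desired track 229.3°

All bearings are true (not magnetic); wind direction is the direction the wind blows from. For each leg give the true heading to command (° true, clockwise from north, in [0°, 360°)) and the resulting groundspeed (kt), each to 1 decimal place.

Leg 1: desired track 254.3°; wind correction -17.8° → command heading 236.5°, groundspeed 117.0 kt
Leg 2: desired track 80.8°; wind correction +16.7° → command heading 97.5°, groundspeed 84.5 kt
Leg 3: desired track 60.7°; wind correction +19.2° → command heading 79.9°, groundspeed 94.8 kt
Leg 4: desired track 327.1°; wind correction +2.3° → command heading 329.4°, groundspeed 142.9 kt
Leg 5: desired track 229.3°; wind correction -19.5° → command heading 209.8°, groundspeed 100.7 kt

Leg 1: heading=236.5°, groundspeed=117.0 kt
Leg 2: heading=97.5°, groundspeed=84.5 kt
Leg 3: heading=79.9°, groundspeed=94.8 kt
Leg 4: heading=329.4°, groundspeed=142.9 kt
Leg 5: heading=209.8°, groundspeed=100.7 kt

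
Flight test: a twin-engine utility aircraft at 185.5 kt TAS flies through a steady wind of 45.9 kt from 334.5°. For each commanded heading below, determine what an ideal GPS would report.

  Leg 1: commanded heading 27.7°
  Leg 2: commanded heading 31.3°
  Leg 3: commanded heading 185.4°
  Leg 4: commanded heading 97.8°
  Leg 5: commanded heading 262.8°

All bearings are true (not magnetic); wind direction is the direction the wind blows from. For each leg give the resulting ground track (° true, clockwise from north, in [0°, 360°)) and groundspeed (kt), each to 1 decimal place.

Leg 1: heading 27.7°; drift +13.1° → track 40.8°, groundspeed 162.2 kt
Leg 2: heading 31.3°; drift +13.5° → track 44.8°, groundspeed 164.9 kt
Leg 3: heading 185.4°; drift -6.0° → track 179.4°, groundspeed 226.1 kt
Leg 4: heading 97.8°; drift +10.3° → track 108.1°, groundspeed 214.2 kt
Leg 5: heading 262.8°; drift -14.3° → track 248.5°, groundspeed 176.6 kt

Leg 1: track=40.8°, groundspeed=162.2 kt
Leg 2: track=44.8°, groundspeed=164.9 kt
Leg 3: track=179.4°, groundspeed=226.1 kt
Leg 4: track=108.1°, groundspeed=214.2 kt
Leg 5: track=248.5°, groundspeed=176.6 kt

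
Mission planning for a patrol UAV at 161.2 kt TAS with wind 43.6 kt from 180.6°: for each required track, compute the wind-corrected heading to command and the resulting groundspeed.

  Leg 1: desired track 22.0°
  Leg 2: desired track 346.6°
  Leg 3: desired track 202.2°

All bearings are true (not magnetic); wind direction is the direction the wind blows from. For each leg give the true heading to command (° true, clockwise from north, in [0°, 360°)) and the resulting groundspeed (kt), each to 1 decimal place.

Leg 1: desired track 22.0°; wind correction +5.7° → command heading 27.7°, groundspeed 201.0 kt
Leg 2: desired track 346.6°; wind correction -3.8° → command heading 342.8°, groundspeed 203.2 kt
Leg 3: desired track 202.2°; wind correction -5.7° → command heading 196.5°, groundspeed 119.9 kt

Leg 1: heading=27.7°, groundspeed=201.0 kt
Leg 2: heading=342.8°, groundspeed=203.2 kt
Leg 3: heading=196.5°, groundspeed=119.9 kt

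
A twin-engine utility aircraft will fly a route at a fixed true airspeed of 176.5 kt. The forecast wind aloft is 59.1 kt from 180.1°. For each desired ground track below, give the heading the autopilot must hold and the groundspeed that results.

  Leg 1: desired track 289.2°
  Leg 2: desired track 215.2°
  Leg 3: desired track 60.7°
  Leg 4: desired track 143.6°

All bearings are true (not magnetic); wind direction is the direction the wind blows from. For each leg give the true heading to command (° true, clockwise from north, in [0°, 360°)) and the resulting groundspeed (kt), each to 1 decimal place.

Leg 1: heading=270.8°, groundspeed=186.8 kt
Leg 2: heading=204.1°, groundspeed=124.8 kt
Leg 3: heading=77.7°, groundspeed=197.8 kt
Leg 4: heading=155.1°, groundspeed=125.5 kt

Leg 1: desired track 289.2°; wind correction -18.4° → command heading 270.8°, groundspeed 186.8 kt
Leg 2: desired track 215.2°; wind correction -11.1° → command heading 204.1°, groundspeed 124.8 kt
Leg 3: desired track 60.7°; wind correction +17.0° → command heading 77.7°, groundspeed 197.8 kt
Leg 4: desired track 143.6°; wind correction +11.5° → command heading 155.1°, groundspeed 125.5 kt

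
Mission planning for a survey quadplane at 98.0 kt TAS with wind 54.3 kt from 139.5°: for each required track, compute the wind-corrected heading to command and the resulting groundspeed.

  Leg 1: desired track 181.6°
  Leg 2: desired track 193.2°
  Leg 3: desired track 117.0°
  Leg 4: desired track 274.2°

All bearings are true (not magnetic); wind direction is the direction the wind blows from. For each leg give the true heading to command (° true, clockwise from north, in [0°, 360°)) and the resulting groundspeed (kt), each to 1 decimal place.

Leg 1: heading=159.8°, groundspeed=50.7 kt
Leg 2: heading=166.7°, groundspeed=55.5 kt
Leg 3: heading=129.2°, groundspeed=45.6 kt
Leg 4: heading=251.0°, groundspeed=128.3 kt

Leg 1: desired track 181.6°; wind correction -21.8° → command heading 159.8°, groundspeed 50.7 kt
Leg 2: desired track 193.2°; wind correction -26.5° → command heading 166.7°, groundspeed 55.5 kt
Leg 3: desired track 117.0°; wind correction +12.2° → command heading 129.2°, groundspeed 45.6 kt
Leg 4: desired track 274.2°; wind correction -23.2° → command heading 251.0°, groundspeed 128.3 kt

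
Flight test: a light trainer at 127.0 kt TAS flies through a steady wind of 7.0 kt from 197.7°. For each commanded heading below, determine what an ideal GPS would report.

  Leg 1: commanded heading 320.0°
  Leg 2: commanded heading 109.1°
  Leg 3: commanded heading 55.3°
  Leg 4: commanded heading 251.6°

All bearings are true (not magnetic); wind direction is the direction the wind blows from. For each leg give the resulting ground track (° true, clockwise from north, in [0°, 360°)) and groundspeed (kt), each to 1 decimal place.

Leg 1: track=322.6°, groundspeed=130.9 kt
Leg 2: track=105.9°, groundspeed=127.0 kt
Leg 3: track=53.5°, groundspeed=132.6 kt
Leg 4: track=254.2°, groundspeed=123.0 kt

Leg 1: heading 320.0°; drift +2.6° → track 322.6°, groundspeed 130.9 kt
Leg 2: heading 109.1°; drift -3.2° → track 105.9°, groundspeed 127.0 kt
Leg 3: heading 55.3°; drift -1.8° → track 53.5°, groundspeed 132.6 kt
Leg 4: heading 251.6°; drift +2.6° → track 254.2°, groundspeed 123.0 kt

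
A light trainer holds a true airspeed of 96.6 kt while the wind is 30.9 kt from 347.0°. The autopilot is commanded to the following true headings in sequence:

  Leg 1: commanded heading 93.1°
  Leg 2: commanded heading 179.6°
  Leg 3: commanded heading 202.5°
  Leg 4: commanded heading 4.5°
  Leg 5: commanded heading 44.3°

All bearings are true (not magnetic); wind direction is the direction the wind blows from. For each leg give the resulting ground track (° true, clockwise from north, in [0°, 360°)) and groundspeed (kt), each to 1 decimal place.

Leg 1: heading 93.1°; drift +15.8° → track 108.9°, groundspeed 109.3 kt
Leg 2: heading 179.6°; drift -3.0° → track 176.6°, groundspeed 126.9 kt
Leg 3: heading 202.5°; drift -8.4° → track 194.1°, groundspeed 123.1 kt
Leg 4: heading 4.5°; drift +7.9° → track 12.4°, groundspeed 67.8 kt
Leg 5: heading 44.3°; drift +18.0° → track 62.3°, groundspeed 84.0 kt

Leg 1: track=108.9°, groundspeed=109.3 kt
Leg 2: track=176.6°, groundspeed=126.9 kt
Leg 3: track=194.1°, groundspeed=123.1 kt
Leg 4: track=12.4°, groundspeed=67.8 kt
Leg 5: track=62.3°, groundspeed=84.0 kt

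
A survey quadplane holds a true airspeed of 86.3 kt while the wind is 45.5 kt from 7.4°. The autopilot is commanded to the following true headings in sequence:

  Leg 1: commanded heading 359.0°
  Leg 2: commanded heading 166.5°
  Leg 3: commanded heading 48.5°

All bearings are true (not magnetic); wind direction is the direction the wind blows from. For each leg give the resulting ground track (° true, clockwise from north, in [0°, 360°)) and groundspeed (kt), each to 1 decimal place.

Leg 1: heading 359.0°; drift -9.1° → track 349.9°, groundspeed 41.8 kt
Leg 2: heading 166.5°; drift +7.2° → track 173.7°, groundspeed 129.8 kt
Leg 3: heading 48.5°; drift +29.9° → track 78.4°, groundspeed 60.0 kt

Leg 1: track=349.9°, groundspeed=41.8 kt
Leg 2: track=173.7°, groundspeed=129.8 kt
Leg 3: track=78.4°, groundspeed=60.0 kt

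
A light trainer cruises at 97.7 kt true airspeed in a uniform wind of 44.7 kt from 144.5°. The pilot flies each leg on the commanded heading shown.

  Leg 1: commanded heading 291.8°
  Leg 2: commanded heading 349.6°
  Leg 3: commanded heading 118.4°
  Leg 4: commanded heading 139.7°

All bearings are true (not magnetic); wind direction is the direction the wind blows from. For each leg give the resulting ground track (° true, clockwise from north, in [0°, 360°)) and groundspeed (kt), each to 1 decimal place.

Leg 1: track=301.9°, groundspeed=137.5 kt
Leg 2: track=341.8°, groundspeed=139.5 kt
Leg 3: track=99.5°, groundspeed=60.8 kt
Leg 4: track=135.7°, groundspeed=53.3 kt

Leg 1: heading 291.8°; drift +10.1° → track 301.9°, groundspeed 137.5 kt
Leg 2: heading 349.6°; drift -7.8° → track 341.8°, groundspeed 139.5 kt
Leg 3: heading 118.4°; drift -18.9° → track 99.5°, groundspeed 60.8 kt
Leg 4: heading 139.7°; drift -4.0° → track 135.7°, groundspeed 53.3 kt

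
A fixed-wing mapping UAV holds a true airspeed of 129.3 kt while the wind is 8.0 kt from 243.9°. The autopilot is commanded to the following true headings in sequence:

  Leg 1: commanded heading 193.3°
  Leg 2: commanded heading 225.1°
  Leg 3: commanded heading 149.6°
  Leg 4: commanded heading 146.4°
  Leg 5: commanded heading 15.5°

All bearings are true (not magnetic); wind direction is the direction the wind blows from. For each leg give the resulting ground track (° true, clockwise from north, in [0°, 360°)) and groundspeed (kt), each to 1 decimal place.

Leg 1: heading 193.3°; drift -2.8° → track 190.5°, groundspeed 124.4 kt
Leg 2: heading 225.1°; drift -1.2° → track 223.9°, groundspeed 121.8 kt
Leg 3: heading 149.6°; drift -3.5° → track 146.1°, groundspeed 130.1 kt
Leg 4: heading 146.4°; drift -3.5° → track 142.9°, groundspeed 130.6 kt
Leg 5: heading 15.5°; drift +2.5° → track 18.0°, groundspeed 134.7 kt

Leg 1: track=190.5°, groundspeed=124.4 kt
Leg 2: track=223.9°, groundspeed=121.8 kt
Leg 3: track=146.1°, groundspeed=130.1 kt
Leg 4: track=142.9°, groundspeed=130.6 kt
Leg 5: track=18.0°, groundspeed=134.7 kt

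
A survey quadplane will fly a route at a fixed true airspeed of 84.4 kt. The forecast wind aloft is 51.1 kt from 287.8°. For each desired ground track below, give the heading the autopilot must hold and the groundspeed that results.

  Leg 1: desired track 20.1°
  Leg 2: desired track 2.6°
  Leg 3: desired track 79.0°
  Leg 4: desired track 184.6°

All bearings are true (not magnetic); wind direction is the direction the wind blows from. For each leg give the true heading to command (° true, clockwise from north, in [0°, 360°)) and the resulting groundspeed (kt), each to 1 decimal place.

Leg 1: desired track 20.1°; wind correction -37.2° → command heading 342.9°, groundspeed 69.3 kt
Leg 2: desired track 2.6°; wind correction -35.8° → command heading 326.8°, groundspeed 55.1 kt
Leg 3: desired track 79.0°; wind correction -17.0° → command heading 62.0°, groundspeed 125.5 kt
Leg 4: desired track 184.6°; wind correction +36.1° → command heading 220.7°, groundspeed 79.8 kt

Leg 1: heading=342.9°, groundspeed=69.3 kt
Leg 2: heading=326.8°, groundspeed=55.1 kt
Leg 3: heading=62.0°, groundspeed=125.5 kt
Leg 4: heading=220.7°, groundspeed=79.8 kt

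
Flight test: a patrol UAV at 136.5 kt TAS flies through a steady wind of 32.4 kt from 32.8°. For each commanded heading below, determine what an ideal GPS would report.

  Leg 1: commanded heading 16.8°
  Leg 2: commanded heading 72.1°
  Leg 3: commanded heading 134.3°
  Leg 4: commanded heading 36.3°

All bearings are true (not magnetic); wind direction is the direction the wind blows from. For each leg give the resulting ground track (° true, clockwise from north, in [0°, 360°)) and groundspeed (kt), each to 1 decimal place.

Leg 1: track=12.0°, groundspeed=105.7 kt
Leg 2: track=82.5°, groundspeed=113.3 kt
Leg 3: track=146.8°, groundspeed=146.4 kt
Leg 4: track=37.4°, groundspeed=104.2 kt

Leg 1: heading 16.8°; drift -4.8° → track 12.0°, groundspeed 105.7 kt
Leg 2: heading 72.1°; drift +10.4° → track 82.5°, groundspeed 113.3 kt
Leg 3: heading 134.3°; drift +12.5° → track 146.8°, groundspeed 146.4 kt
Leg 4: heading 36.3°; drift +1.1° → track 37.4°, groundspeed 104.2 kt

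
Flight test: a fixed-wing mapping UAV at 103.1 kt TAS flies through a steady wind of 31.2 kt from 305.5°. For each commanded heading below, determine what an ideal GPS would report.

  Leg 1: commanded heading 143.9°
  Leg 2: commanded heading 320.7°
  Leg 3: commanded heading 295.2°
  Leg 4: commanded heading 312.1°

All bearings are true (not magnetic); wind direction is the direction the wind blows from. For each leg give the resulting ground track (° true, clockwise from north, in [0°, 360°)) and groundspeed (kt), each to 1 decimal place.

Leg 1: track=139.7°, groundspeed=133.1 kt
Leg 2: track=327.1°, groundspeed=73.4 kt
Leg 3: track=290.8°, groundspeed=72.6 kt
Leg 4: track=314.9°, groundspeed=72.2 kt

Leg 1: heading 143.9°; drift -4.2° → track 139.7°, groundspeed 133.1 kt
Leg 2: heading 320.7°; drift +6.4° → track 327.1°, groundspeed 73.4 kt
Leg 3: heading 295.2°; drift -4.4° → track 290.8°, groundspeed 72.6 kt
Leg 4: heading 312.1°; drift +2.8° → track 314.9°, groundspeed 72.2 kt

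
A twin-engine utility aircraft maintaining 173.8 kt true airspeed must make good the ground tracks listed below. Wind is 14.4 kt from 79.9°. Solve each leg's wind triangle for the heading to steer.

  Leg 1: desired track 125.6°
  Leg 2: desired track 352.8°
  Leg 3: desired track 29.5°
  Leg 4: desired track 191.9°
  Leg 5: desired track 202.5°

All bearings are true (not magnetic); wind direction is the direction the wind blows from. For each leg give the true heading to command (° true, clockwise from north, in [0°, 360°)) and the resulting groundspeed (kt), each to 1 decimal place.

Leg 1: desired track 125.6°; wind correction -3.4° → command heading 122.2°, groundspeed 163.4 kt
Leg 2: desired track 352.8°; wind correction +4.7° → command heading 357.5°, groundspeed 172.5 kt
Leg 3: desired track 29.5°; wind correction +3.7° → command heading 33.2°, groundspeed 164.3 kt
Leg 4: desired track 191.9°; wind correction -4.4° → command heading 187.5°, groundspeed 178.7 kt
Leg 5: desired track 202.5°; wind correction -4.0° → command heading 198.5°, groundspeed 181.1 kt

Leg 1: heading=122.2°, groundspeed=163.4 kt
Leg 2: heading=357.5°, groundspeed=172.5 kt
Leg 3: heading=33.2°, groundspeed=164.3 kt
Leg 4: heading=187.5°, groundspeed=178.7 kt
Leg 5: heading=198.5°, groundspeed=181.1 kt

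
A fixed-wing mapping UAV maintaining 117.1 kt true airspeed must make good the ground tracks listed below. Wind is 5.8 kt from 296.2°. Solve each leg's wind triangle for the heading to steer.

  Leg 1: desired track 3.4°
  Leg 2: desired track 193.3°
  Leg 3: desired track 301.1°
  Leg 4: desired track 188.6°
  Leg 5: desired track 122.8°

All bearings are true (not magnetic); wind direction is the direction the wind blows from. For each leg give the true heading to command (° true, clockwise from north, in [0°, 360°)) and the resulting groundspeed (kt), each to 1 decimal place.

Leg 1: heading=0.8°, groundspeed=114.7 kt
Leg 2: heading=196.1°, groundspeed=118.3 kt
Leg 3: heading=300.9°, groundspeed=111.3 kt
Leg 4: heading=191.3°, groundspeed=118.7 kt
Leg 5: heading=123.1°, groundspeed=122.9 kt

Leg 1: desired track 3.4°; wind correction -2.6° → command heading 0.8°, groundspeed 114.7 kt
Leg 2: desired track 193.3°; wind correction +2.8° → command heading 196.1°, groundspeed 118.3 kt
Leg 3: desired track 301.1°; wind correction -0.2° → command heading 300.9°, groundspeed 111.3 kt
Leg 4: desired track 188.6°; wind correction +2.7° → command heading 191.3°, groundspeed 118.7 kt
Leg 5: desired track 122.8°; wind correction +0.3° → command heading 123.1°, groundspeed 122.9 kt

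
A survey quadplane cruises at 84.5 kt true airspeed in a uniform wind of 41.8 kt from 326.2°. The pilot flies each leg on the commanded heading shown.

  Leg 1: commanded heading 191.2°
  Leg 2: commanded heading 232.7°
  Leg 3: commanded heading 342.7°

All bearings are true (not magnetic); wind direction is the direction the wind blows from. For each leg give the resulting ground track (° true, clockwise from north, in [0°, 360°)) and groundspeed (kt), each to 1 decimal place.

Leg 1: track=176.7°, groundspeed=117.8 kt
Leg 2: track=207.1°, groundspeed=96.5 kt
Leg 3: track=357.7°, groundspeed=46.0 kt

Leg 1: heading 191.2°; drift -14.5° → track 176.7°, groundspeed 117.8 kt
Leg 2: heading 232.7°; drift -25.6° → track 207.1°, groundspeed 96.5 kt
Leg 3: heading 342.7°; drift +15.0° → track 357.7°, groundspeed 46.0 kt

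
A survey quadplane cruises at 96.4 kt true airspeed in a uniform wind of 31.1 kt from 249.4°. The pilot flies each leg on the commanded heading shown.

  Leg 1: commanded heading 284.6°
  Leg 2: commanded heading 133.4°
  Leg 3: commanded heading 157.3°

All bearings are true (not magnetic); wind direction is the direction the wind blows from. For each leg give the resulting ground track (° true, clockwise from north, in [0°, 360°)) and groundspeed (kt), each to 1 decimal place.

Leg 1: track=298.8°, groundspeed=73.2 kt
Leg 2: track=119.1°, groundspeed=113.5 kt
Leg 3: track=139.6°, groundspeed=102.4 kt

Leg 1: heading 284.6°; drift +14.2° → track 298.8°, groundspeed 73.2 kt
Leg 2: heading 133.4°; drift -14.3° → track 119.1°, groundspeed 113.5 kt
Leg 3: heading 157.3°; drift -17.7° → track 139.6°, groundspeed 102.4 kt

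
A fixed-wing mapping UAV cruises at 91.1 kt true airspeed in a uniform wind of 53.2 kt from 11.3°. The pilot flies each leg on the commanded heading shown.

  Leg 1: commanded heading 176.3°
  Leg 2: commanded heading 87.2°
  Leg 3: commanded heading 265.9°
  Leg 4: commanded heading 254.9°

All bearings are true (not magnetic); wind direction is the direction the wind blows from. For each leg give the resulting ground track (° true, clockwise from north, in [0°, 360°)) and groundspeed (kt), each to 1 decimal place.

Leg 1: heading 176.3°; drift +5.5° → track 181.8°, groundspeed 143.2 kt
Leg 2: heading 87.2°; drift +33.4° → track 120.6°, groundspeed 93.6 kt
Leg 3: heading 265.9°; drift -26.0° → track 239.9°, groundspeed 117.1 kt
Leg 4: heading 254.9°; drift -22.6° → track 232.3°, groundspeed 124.3 kt

Leg 1: track=181.8°, groundspeed=143.2 kt
Leg 2: track=120.6°, groundspeed=93.6 kt
Leg 3: track=239.9°, groundspeed=117.1 kt
Leg 4: track=232.3°, groundspeed=124.3 kt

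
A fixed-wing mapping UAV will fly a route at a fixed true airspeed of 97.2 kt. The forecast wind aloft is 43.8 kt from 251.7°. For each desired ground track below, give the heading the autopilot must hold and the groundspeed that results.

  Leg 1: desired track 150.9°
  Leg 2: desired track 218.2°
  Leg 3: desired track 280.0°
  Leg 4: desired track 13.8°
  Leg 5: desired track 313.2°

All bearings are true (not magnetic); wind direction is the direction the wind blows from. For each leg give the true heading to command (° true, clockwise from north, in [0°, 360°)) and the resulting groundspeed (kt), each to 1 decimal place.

Leg 1: desired track 150.9°; wind correction +26.3° → command heading 177.2°, groundspeed 95.4 kt
Leg 2: desired track 218.2°; wind correction +14.4° → command heading 232.6°, groundspeed 57.6 kt
Leg 3: desired track 280.0°; wind correction -12.3° → command heading 267.7°, groundspeed 56.4 kt
Leg 4: desired track 13.8°; wind correction -22.4° → command heading 351.4°, groundspeed 113.1 kt
Leg 5: desired track 313.2°; wind correction -23.3° → command heading 289.9°, groundspeed 68.4 kt

Leg 1: heading=177.2°, groundspeed=95.4 kt
Leg 2: heading=232.6°, groundspeed=57.6 kt
Leg 3: heading=267.7°, groundspeed=56.4 kt
Leg 4: heading=351.4°, groundspeed=113.1 kt
Leg 5: heading=289.9°, groundspeed=68.4 kt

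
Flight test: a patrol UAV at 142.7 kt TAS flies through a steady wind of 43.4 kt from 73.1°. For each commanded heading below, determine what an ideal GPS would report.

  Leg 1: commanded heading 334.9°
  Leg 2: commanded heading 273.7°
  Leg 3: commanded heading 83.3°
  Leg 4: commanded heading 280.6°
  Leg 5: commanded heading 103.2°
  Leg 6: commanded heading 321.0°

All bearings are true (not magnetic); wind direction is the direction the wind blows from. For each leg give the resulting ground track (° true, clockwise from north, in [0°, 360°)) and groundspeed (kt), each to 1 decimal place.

Leg 1: track=318.8°, groundspeed=155.0 kt
Leg 2: track=268.9°, groundspeed=184.0 kt
Leg 3: track=87.7°, groundspeed=100.3 kt
Leg 4: track=274.3°, groundspeed=182.3 kt
Leg 5: track=114.9°, groundspeed=107.4 kt
Leg 6: track=306.8°, groundspeed=164.0 kt

Leg 1: heading 334.9°; drift -16.1° → track 318.8°, groundspeed 155.0 kt
Leg 2: heading 273.7°; drift -4.8° → track 268.9°, groundspeed 184.0 kt
Leg 3: heading 83.3°; drift +4.4° → track 87.7°, groundspeed 100.3 kt
Leg 4: heading 280.6°; drift -6.3° → track 274.3°, groundspeed 182.3 kt
Leg 5: heading 103.2°; drift +11.7° → track 114.9°, groundspeed 107.4 kt
Leg 6: heading 321.0°; drift -14.2° → track 306.8°, groundspeed 164.0 kt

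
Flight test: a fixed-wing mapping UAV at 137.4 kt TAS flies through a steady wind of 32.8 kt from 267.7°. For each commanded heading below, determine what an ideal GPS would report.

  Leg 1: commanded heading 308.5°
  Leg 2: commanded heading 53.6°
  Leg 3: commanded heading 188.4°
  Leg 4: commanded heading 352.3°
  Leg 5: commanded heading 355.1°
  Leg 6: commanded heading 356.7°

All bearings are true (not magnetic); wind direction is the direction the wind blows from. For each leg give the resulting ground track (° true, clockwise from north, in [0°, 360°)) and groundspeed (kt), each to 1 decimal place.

Leg 1: track=319.3°, groundspeed=114.6 kt
Leg 2: track=60.0°, groundspeed=165.6 kt
Leg 3: track=174.6°, groundspeed=135.2 kt
Leg 4: track=6.0°, groundspeed=138.2 kt
Leg 5: track=8.7°, groundspeed=139.8 kt
Leg 6: track=10.2°, groundspeed=140.7 kt

Leg 1: heading 308.5°; drift +10.8° → track 319.3°, groundspeed 114.6 kt
Leg 2: heading 53.6°; drift +6.4° → track 60.0°, groundspeed 165.6 kt
Leg 3: heading 188.4°; drift -13.8° → track 174.6°, groundspeed 135.2 kt
Leg 4: heading 352.3°; drift +13.7° → track 6.0°, groundspeed 138.2 kt
Leg 5: heading 355.1°; drift +13.6° → track 8.7°, groundspeed 139.8 kt
Leg 6: heading 356.7°; drift +13.5° → track 10.2°, groundspeed 140.7 kt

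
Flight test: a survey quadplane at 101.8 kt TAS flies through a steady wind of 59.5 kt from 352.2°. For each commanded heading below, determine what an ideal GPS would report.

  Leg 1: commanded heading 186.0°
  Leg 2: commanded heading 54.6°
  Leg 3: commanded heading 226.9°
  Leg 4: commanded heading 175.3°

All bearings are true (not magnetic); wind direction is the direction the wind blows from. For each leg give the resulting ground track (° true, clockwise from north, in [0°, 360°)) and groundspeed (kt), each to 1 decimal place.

Leg 1: track=180.9°, groundspeed=160.2 kt
Leg 2: track=90.0°, groundspeed=91.1 kt
Leg 3: track=207.3°, groundspeed=144.6 kt
Leg 4: track=174.2°, groundspeed=161.2 kt

Leg 1: heading 186.0°; drift -5.1° → track 180.9°, groundspeed 160.2 kt
Leg 2: heading 54.6°; drift +35.4° → track 90.0°, groundspeed 91.1 kt
Leg 3: heading 226.9°; drift -19.6° → track 207.3°, groundspeed 144.6 kt
Leg 4: heading 175.3°; drift -1.1° → track 174.2°, groundspeed 161.2 kt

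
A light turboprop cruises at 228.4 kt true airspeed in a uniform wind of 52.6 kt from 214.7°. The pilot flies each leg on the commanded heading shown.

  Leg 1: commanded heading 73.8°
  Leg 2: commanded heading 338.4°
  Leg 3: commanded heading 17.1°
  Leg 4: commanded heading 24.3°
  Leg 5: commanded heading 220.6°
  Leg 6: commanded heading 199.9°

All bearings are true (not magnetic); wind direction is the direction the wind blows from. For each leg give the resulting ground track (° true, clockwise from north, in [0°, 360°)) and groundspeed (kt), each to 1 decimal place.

Leg 1: heading 73.8°; drift -7.0° → track 66.8°, groundspeed 271.3 kt
Leg 2: heading 338.4°; drift +9.6° → track 348.0°, groundspeed 261.3 kt
Leg 3: heading 17.1°; drift +3.3° → track 20.4°, groundspeed 279.0 kt
Leg 4: heading 24.3°; drift +1.9° → track 26.2°, groundspeed 280.3 kt
Leg 5: heading 220.6°; drift +1.8° → track 222.4°, groundspeed 176.2 kt
Leg 6: heading 199.9°; drift -4.3° → track 195.6°, groundspeed 178.1 kt

Leg 1: track=66.8°, groundspeed=271.3 kt
Leg 2: track=348.0°, groundspeed=261.3 kt
Leg 3: track=20.4°, groundspeed=279.0 kt
Leg 4: track=26.2°, groundspeed=280.3 kt
Leg 5: track=222.4°, groundspeed=176.2 kt
Leg 6: track=195.6°, groundspeed=178.1 kt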